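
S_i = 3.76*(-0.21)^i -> [3.76, -0.79, 0.17, -0.03, 0.01]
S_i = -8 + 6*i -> [-8, -2, 4, 10, 16]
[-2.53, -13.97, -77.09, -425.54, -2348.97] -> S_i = -2.53*5.52^i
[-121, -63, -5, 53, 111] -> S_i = -121 + 58*i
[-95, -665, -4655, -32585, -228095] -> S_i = -95*7^i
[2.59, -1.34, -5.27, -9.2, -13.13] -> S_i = 2.59 + -3.93*i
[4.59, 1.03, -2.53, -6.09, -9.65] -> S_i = 4.59 + -3.56*i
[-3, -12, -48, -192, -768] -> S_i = -3*4^i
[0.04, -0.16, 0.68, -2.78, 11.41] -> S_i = 0.04*(-4.11)^i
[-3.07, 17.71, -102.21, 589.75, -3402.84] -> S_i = -3.07*(-5.77)^i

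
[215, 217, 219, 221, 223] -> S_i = 215 + 2*i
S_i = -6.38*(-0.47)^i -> [-6.38, 3.0, -1.41, 0.66, -0.31]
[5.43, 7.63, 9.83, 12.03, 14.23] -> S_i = 5.43 + 2.20*i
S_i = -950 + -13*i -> [-950, -963, -976, -989, -1002]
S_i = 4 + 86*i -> [4, 90, 176, 262, 348]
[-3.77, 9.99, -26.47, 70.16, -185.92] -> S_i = -3.77*(-2.65)^i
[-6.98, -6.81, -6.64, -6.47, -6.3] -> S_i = -6.98 + 0.17*i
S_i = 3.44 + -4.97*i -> [3.44, -1.53, -6.5, -11.47, -16.44]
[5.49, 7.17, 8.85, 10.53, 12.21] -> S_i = 5.49 + 1.68*i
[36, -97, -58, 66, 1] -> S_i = Random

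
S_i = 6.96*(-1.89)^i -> [6.96, -13.15, 24.86, -46.99, 88.81]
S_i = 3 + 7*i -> [3, 10, 17, 24, 31]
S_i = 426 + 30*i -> [426, 456, 486, 516, 546]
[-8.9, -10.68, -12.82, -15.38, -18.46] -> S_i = -8.90*1.20^i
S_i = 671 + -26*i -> [671, 645, 619, 593, 567]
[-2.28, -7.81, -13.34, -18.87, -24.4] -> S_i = -2.28 + -5.53*i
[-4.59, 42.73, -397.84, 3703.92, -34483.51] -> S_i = -4.59*(-9.31)^i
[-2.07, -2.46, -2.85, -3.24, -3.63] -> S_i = -2.07 + -0.39*i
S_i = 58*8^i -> [58, 464, 3712, 29696, 237568]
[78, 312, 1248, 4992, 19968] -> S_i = 78*4^i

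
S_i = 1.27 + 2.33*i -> [1.27, 3.6, 5.93, 8.26, 10.59]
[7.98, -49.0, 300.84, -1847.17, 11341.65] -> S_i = 7.98*(-6.14)^i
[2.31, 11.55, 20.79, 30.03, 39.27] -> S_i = 2.31 + 9.24*i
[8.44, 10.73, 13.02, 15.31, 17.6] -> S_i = 8.44 + 2.29*i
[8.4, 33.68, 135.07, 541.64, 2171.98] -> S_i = 8.40*4.01^i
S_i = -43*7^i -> [-43, -301, -2107, -14749, -103243]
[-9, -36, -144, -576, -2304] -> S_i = -9*4^i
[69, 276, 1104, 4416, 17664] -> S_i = 69*4^i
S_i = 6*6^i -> [6, 36, 216, 1296, 7776]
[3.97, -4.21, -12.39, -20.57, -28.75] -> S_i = 3.97 + -8.18*i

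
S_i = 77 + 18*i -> [77, 95, 113, 131, 149]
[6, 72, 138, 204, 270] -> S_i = 6 + 66*i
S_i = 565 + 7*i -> [565, 572, 579, 586, 593]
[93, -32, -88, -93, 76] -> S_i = Random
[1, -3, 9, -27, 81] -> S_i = 1*-3^i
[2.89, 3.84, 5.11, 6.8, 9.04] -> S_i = 2.89*1.33^i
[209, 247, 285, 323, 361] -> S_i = 209 + 38*i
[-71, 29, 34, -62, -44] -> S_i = Random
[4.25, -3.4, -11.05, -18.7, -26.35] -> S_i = 4.25 + -7.65*i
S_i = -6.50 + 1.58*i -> [-6.5, -4.92, -3.34, -1.76, -0.18]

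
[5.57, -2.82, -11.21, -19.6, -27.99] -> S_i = 5.57 + -8.39*i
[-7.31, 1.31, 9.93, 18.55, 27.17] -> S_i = -7.31 + 8.62*i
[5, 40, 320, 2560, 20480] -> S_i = 5*8^i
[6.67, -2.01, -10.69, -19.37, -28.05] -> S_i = 6.67 + -8.68*i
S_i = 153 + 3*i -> [153, 156, 159, 162, 165]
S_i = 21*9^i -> [21, 189, 1701, 15309, 137781]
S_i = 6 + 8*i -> [6, 14, 22, 30, 38]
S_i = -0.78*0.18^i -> [-0.78, -0.14, -0.03, -0.0, -0.0]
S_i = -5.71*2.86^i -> [-5.71, -16.33, -46.71, -133.58, -382.03]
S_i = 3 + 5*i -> [3, 8, 13, 18, 23]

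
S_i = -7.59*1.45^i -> [-7.59, -11.01, -15.96, -23.14, -33.55]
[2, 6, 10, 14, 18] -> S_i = 2 + 4*i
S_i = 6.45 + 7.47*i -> [6.45, 13.92, 21.39, 28.86, 36.33]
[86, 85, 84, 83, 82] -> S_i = 86 + -1*i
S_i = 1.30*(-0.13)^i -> [1.3, -0.17, 0.02, -0.0, 0.0]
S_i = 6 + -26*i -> [6, -20, -46, -72, -98]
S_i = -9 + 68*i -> [-9, 59, 127, 195, 263]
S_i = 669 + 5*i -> [669, 674, 679, 684, 689]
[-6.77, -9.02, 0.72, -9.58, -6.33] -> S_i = Random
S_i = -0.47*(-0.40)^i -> [-0.47, 0.19, -0.08, 0.03, -0.01]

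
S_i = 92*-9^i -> [92, -828, 7452, -67068, 603612]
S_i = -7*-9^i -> [-7, 63, -567, 5103, -45927]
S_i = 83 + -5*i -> [83, 78, 73, 68, 63]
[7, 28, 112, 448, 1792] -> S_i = 7*4^i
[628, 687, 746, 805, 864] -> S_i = 628 + 59*i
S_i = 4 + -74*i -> [4, -70, -144, -218, -292]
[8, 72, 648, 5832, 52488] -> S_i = 8*9^i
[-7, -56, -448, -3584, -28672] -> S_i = -7*8^i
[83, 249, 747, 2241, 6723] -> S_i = 83*3^i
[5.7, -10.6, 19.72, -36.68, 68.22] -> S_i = 5.70*(-1.86)^i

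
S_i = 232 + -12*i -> [232, 220, 208, 196, 184]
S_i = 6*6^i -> [6, 36, 216, 1296, 7776]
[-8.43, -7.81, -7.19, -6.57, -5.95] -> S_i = -8.43 + 0.62*i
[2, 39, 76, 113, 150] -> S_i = 2 + 37*i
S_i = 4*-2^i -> [4, -8, 16, -32, 64]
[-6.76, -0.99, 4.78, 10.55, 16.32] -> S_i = -6.76 + 5.77*i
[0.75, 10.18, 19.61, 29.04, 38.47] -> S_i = 0.75 + 9.43*i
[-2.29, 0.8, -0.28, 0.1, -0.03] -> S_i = -2.29*(-0.35)^i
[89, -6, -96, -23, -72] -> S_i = Random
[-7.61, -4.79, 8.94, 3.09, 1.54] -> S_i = Random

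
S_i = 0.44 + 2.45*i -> [0.44, 2.89, 5.34, 7.79, 10.24]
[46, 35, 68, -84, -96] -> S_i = Random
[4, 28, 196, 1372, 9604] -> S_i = 4*7^i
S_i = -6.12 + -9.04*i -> [-6.12, -15.16, -24.2, -33.24, -42.28]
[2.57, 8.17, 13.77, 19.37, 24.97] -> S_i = 2.57 + 5.60*i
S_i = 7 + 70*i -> [7, 77, 147, 217, 287]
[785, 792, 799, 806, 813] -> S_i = 785 + 7*i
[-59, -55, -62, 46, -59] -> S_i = Random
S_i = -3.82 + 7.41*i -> [-3.82, 3.59, 11.0, 18.41, 25.82]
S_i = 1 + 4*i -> [1, 5, 9, 13, 17]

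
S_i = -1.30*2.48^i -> [-1.3, -3.22, -8.0, -19.83, -49.18]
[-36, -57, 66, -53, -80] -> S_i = Random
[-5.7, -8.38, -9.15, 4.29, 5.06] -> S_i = Random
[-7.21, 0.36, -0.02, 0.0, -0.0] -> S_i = -7.21*(-0.05)^i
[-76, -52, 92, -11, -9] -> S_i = Random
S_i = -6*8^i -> [-6, -48, -384, -3072, -24576]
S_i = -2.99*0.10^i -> [-2.99, -0.3, -0.03, -0.0, -0.0]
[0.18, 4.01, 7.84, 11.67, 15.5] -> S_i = 0.18 + 3.83*i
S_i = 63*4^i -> [63, 252, 1008, 4032, 16128]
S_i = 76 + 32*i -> [76, 108, 140, 172, 204]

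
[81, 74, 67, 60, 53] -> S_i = 81 + -7*i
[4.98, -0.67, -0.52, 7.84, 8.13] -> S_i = Random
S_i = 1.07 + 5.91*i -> [1.07, 6.98, 12.89, 18.8, 24.71]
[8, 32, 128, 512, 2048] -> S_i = 8*4^i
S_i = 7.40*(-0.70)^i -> [7.4, -5.18, 3.63, -2.54, 1.78]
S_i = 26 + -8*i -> [26, 18, 10, 2, -6]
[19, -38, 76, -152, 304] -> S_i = 19*-2^i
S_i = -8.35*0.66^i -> [-8.35, -5.51, -3.64, -2.4, -1.58]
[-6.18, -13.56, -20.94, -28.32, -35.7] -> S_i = -6.18 + -7.38*i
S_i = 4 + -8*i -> [4, -4, -12, -20, -28]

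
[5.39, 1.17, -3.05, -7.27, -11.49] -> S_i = 5.39 + -4.22*i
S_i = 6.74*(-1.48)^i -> [6.74, -9.98, 14.76, -21.85, 32.34]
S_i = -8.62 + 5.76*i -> [-8.62, -2.86, 2.9, 8.66, 14.42]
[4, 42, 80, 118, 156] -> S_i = 4 + 38*i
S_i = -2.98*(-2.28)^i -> [-2.98, 6.79, -15.49, 35.32, -80.53]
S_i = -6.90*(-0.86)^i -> [-6.9, 5.93, -5.1, 4.39, -3.77]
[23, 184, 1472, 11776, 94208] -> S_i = 23*8^i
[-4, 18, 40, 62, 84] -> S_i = -4 + 22*i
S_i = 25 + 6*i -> [25, 31, 37, 43, 49]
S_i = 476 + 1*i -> [476, 477, 478, 479, 480]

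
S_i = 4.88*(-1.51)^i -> [4.88, -7.37, 11.13, -16.8, 25.37]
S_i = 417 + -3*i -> [417, 414, 411, 408, 405]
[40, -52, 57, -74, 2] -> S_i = Random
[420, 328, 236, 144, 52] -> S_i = 420 + -92*i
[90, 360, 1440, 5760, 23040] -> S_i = 90*4^i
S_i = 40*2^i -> [40, 80, 160, 320, 640]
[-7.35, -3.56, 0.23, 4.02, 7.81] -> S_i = -7.35 + 3.79*i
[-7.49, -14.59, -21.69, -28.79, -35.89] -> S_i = -7.49 + -7.10*i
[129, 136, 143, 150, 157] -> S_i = 129 + 7*i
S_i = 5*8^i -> [5, 40, 320, 2560, 20480]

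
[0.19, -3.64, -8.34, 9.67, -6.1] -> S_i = Random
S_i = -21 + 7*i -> [-21, -14, -7, 0, 7]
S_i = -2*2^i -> [-2, -4, -8, -16, -32]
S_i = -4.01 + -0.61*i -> [-4.01, -4.62, -5.23, -5.84, -6.45]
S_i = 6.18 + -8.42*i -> [6.18, -2.24, -10.66, -19.08, -27.5]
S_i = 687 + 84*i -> [687, 771, 855, 939, 1023]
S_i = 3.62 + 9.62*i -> [3.62, 13.24, 22.86, 32.48, 42.1]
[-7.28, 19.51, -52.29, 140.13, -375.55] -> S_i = -7.28*(-2.68)^i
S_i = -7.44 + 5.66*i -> [-7.44, -1.78, 3.88, 9.54, 15.2]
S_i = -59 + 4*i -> [-59, -55, -51, -47, -43]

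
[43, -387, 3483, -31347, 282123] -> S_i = 43*-9^i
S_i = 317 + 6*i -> [317, 323, 329, 335, 341]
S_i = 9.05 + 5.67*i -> [9.05, 14.72, 20.39, 26.06, 31.73]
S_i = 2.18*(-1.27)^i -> [2.18, -2.77, 3.52, -4.47, 5.67]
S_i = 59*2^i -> [59, 118, 236, 472, 944]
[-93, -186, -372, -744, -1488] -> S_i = -93*2^i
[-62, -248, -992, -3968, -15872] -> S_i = -62*4^i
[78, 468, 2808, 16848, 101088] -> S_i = 78*6^i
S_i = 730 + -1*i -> [730, 729, 728, 727, 726]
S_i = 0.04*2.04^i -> [0.04, 0.08, 0.17, 0.34, 0.69]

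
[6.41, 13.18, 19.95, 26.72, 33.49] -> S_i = 6.41 + 6.77*i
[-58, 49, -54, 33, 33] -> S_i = Random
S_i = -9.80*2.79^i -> [-9.8, -27.34, -76.28, -212.83, -593.8]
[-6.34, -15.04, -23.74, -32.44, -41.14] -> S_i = -6.34 + -8.70*i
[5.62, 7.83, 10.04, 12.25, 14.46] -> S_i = 5.62 + 2.21*i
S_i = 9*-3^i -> [9, -27, 81, -243, 729]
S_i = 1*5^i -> [1, 5, 25, 125, 625]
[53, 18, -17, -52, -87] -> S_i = 53 + -35*i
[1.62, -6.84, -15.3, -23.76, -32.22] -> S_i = 1.62 + -8.46*i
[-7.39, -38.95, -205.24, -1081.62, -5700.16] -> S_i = -7.39*5.27^i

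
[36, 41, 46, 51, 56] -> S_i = 36 + 5*i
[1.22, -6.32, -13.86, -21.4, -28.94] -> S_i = 1.22 + -7.54*i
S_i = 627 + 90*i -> [627, 717, 807, 897, 987]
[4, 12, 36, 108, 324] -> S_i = 4*3^i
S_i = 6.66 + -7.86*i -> [6.66, -1.2, -9.06, -16.92, -24.78]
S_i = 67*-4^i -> [67, -268, 1072, -4288, 17152]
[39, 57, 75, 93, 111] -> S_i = 39 + 18*i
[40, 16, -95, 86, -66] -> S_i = Random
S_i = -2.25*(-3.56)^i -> [-2.25, 8.01, -28.52, 101.52, -361.4]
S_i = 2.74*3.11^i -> [2.74, 8.52, 26.5, 82.42, 256.33]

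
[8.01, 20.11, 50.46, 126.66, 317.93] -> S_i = 8.01*2.51^i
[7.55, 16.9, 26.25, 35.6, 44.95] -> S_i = 7.55 + 9.35*i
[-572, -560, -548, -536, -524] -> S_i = -572 + 12*i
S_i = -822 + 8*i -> [-822, -814, -806, -798, -790]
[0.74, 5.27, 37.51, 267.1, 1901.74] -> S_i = 0.74*7.12^i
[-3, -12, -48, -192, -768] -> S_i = -3*4^i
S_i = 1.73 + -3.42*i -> [1.73, -1.69, -5.11, -8.53, -11.95]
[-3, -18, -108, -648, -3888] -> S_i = -3*6^i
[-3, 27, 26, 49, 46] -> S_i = Random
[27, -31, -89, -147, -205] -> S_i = 27 + -58*i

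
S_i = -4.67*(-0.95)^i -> [-4.67, 4.44, -4.21, 4.0, -3.8]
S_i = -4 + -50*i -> [-4, -54, -104, -154, -204]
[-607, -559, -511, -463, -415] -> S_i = -607 + 48*i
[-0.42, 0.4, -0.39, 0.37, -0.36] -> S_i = -0.42*(-0.96)^i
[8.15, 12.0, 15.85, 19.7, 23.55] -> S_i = 8.15 + 3.85*i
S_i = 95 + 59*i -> [95, 154, 213, 272, 331]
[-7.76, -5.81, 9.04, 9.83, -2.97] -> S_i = Random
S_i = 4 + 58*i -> [4, 62, 120, 178, 236]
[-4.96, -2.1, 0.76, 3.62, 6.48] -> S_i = -4.96 + 2.86*i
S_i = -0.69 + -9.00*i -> [-0.69, -9.69, -18.69, -27.69, -36.69]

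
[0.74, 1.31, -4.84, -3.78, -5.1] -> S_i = Random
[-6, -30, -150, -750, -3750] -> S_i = -6*5^i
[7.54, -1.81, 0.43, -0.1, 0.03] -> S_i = 7.54*(-0.24)^i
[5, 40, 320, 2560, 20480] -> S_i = 5*8^i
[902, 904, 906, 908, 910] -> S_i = 902 + 2*i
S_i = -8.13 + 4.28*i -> [-8.13, -3.85, 0.43, 4.71, 8.99]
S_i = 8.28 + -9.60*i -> [8.28, -1.32, -10.92, -20.52, -30.12]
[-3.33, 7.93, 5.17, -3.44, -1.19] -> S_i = Random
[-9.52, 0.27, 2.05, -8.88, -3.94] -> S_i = Random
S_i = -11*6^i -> [-11, -66, -396, -2376, -14256]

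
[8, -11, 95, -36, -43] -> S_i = Random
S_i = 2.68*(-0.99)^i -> [2.68, -2.65, 2.63, -2.6, 2.57]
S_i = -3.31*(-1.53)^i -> [-3.31, 5.06, -7.75, 11.86, -18.14]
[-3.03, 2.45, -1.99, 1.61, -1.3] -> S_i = -3.03*(-0.81)^i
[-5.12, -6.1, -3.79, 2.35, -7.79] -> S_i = Random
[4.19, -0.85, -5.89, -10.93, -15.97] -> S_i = 4.19 + -5.04*i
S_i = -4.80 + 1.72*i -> [-4.8, -3.08, -1.36, 0.36, 2.08]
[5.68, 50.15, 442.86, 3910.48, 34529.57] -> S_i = 5.68*8.83^i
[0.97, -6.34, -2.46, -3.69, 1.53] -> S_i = Random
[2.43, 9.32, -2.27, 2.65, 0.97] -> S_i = Random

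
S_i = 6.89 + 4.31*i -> [6.89, 11.2, 15.51, 19.82, 24.13]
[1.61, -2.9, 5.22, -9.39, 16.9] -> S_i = 1.61*(-1.80)^i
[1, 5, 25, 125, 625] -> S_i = 1*5^i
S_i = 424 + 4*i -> [424, 428, 432, 436, 440]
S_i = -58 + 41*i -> [-58, -17, 24, 65, 106]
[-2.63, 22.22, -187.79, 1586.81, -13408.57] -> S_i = -2.63*(-8.45)^i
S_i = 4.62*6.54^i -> [4.62, 30.21, 197.6, 1292.34, 8451.87]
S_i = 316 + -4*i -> [316, 312, 308, 304, 300]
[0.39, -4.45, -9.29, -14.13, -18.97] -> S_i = 0.39 + -4.84*i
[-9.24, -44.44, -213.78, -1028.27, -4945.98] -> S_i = -9.24*4.81^i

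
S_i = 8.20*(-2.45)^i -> [8.2, -20.09, 49.22, -120.59, 295.45]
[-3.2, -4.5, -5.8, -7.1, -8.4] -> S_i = -3.20 + -1.30*i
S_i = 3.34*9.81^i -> [3.34, 32.77, 321.43, 3153.21, 30933.03]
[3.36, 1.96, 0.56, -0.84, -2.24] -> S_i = 3.36 + -1.40*i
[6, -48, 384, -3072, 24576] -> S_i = 6*-8^i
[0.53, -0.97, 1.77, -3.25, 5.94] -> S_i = 0.53*(-1.83)^i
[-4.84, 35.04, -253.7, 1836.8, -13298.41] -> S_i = -4.84*(-7.24)^i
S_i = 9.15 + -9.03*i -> [9.15, 0.12, -8.91, -17.94, -26.97]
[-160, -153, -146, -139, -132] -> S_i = -160 + 7*i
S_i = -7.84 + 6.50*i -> [-7.84, -1.34, 5.16, 11.66, 18.16]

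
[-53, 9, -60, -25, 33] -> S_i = Random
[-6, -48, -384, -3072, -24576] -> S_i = -6*8^i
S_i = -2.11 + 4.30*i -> [-2.11, 2.19, 6.49, 10.79, 15.09]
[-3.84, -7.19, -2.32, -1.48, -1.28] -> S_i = Random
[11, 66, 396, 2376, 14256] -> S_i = 11*6^i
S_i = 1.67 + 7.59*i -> [1.67, 9.26, 16.85, 24.44, 32.03]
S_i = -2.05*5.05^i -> [-2.05, -10.35, -52.28, -264.01, -1333.27]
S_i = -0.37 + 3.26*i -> [-0.37, 2.89, 6.15, 9.41, 12.67]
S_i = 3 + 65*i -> [3, 68, 133, 198, 263]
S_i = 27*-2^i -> [27, -54, 108, -216, 432]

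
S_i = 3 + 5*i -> [3, 8, 13, 18, 23]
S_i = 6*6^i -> [6, 36, 216, 1296, 7776]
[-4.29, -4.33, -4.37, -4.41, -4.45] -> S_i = -4.29 + -0.04*i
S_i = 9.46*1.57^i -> [9.46, 14.85, 23.32, 36.61, 57.48]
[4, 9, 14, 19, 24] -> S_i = 4 + 5*i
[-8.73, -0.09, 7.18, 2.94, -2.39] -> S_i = Random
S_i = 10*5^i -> [10, 50, 250, 1250, 6250]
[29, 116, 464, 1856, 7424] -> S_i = 29*4^i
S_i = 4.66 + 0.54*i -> [4.66, 5.2, 5.74, 6.28, 6.82]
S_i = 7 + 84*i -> [7, 91, 175, 259, 343]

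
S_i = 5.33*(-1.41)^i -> [5.33, -7.52, 10.6, -14.94, 21.07]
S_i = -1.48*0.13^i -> [-1.48, -0.19, -0.03, -0.0, -0.0]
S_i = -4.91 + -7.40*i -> [-4.91, -12.31, -19.71, -27.11, -34.51]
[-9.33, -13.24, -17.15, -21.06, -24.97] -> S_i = -9.33 + -3.91*i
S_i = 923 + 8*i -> [923, 931, 939, 947, 955]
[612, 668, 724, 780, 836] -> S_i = 612 + 56*i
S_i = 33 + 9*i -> [33, 42, 51, 60, 69]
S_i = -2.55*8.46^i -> [-2.55, -21.57, -182.51, -1544.01, -13062.36]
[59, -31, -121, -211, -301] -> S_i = 59 + -90*i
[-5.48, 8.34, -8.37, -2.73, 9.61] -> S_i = Random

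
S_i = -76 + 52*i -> [-76, -24, 28, 80, 132]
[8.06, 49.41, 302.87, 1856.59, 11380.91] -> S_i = 8.06*6.13^i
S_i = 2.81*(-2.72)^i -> [2.81, -7.64, 20.79, -56.55, 153.81]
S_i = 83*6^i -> [83, 498, 2988, 17928, 107568]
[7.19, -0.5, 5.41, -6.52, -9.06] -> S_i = Random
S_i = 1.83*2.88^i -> [1.83, 5.27, 15.18, 43.71, 125.9]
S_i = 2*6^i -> [2, 12, 72, 432, 2592]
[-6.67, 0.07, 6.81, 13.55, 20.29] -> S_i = -6.67 + 6.74*i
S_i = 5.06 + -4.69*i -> [5.06, 0.37, -4.32, -9.01, -13.7]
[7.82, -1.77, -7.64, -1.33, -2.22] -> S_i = Random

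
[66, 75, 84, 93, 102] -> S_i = 66 + 9*i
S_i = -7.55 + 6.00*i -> [-7.55, -1.55, 4.45, 10.45, 16.45]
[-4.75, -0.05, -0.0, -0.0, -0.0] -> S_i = -4.75*0.01^i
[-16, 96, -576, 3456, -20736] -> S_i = -16*-6^i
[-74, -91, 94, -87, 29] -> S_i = Random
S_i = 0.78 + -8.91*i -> [0.78, -8.13, -17.04, -25.95, -34.86]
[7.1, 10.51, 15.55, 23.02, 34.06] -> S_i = 7.10*1.48^i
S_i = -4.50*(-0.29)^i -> [-4.5, 1.3, -0.38, 0.11, -0.03]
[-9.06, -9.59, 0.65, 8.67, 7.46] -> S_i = Random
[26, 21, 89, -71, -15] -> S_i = Random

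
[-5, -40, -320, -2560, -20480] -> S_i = -5*8^i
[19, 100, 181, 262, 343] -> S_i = 19 + 81*i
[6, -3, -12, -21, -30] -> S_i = 6 + -9*i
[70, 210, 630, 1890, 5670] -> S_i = 70*3^i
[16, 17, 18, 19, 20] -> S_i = 16 + 1*i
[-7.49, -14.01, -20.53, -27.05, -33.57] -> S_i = -7.49 + -6.52*i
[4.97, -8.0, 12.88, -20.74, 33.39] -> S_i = 4.97*(-1.61)^i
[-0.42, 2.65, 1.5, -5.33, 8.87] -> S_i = Random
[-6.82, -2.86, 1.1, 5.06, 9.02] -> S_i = -6.82 + 3.96*i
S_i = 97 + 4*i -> [97, 101, 105, 109, 113]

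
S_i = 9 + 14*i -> [9, 23, 37, 51, 65]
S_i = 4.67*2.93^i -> [4.67, 13.68, 40.09, 117.47, 344.18]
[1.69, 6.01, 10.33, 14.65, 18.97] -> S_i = 1.69 + 4.32*i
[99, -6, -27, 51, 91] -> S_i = Random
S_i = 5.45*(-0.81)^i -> [5.45, -4.41, 3.58, -2.9, 2.35]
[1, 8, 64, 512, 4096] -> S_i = 1*8^i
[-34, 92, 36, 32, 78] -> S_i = Random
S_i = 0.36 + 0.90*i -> [0.36, 1.26, 2.16, 3.06, 3.96]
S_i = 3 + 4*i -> [3, 7, 11, 15, 19]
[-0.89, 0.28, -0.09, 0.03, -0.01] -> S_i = -0.89*(-0.31)^i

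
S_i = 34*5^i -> [34, 170, 850, 4250, 21250]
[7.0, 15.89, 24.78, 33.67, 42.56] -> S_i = 7.00 + 8.89*i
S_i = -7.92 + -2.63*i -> [-7.92, -10.55, -13.18, -15.81, -18.44]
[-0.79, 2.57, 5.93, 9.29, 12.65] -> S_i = -0.79 + 3.36*i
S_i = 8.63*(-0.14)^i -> [8.63, -1.21, 0.17, -0.02, 0.0]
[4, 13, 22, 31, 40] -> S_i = 4 + 9*i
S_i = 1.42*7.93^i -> [1.42, 11.26, 89.3, 708.12, 5615.41]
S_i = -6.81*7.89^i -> [-6.81, -53.73, -423.94, -3344.86, -26390.96]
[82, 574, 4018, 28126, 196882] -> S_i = 82*7^i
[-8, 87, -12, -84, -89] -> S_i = Random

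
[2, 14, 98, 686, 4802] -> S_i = 2*7^i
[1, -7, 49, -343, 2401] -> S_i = 1*-7^i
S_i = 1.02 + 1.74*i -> [1.02, 2.76, 4.5, 6.24, 7.98]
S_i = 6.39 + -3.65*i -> [6.39, 2.74, -0.91, -4.56, -8.21]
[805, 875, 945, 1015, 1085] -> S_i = 805 + 70*i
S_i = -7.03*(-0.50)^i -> [-7.03, 3.52, -1.76, 0.88, -0.44]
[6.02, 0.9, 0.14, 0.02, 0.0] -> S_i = 6.02*0.15^i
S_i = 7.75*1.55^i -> [7.75, 12.01, 18.62, 28.86, 44.73]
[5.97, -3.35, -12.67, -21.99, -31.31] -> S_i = 5.97 + -9.32*i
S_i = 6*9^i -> [6, 54, 486, 4374, 39366]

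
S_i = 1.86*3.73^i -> [1.86, 6.94, 25.88, 96.52, 360.04]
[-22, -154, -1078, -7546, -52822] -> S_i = -22*7^i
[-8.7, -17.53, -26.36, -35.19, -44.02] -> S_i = -8.70 + -8.83*i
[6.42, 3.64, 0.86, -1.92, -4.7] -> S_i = 6.42 + -2.78*i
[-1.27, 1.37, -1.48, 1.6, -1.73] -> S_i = -1.27*(-1.08)^i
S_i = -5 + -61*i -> [-5, -66, -127, -188, -249]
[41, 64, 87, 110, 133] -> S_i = 41 + 23*i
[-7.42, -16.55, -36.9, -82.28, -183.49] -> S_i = -7.42*2.23^i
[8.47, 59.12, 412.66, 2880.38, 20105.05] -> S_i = 8.47*6.98^i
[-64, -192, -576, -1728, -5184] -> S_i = -64*3^i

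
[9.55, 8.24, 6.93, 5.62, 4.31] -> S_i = 9.55 + -1.31*i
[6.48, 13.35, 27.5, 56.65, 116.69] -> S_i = 6.48*2.06^i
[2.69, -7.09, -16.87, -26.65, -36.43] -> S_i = 2.69 + -9.78*i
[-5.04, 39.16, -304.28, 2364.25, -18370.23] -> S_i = -5.04*(-7.77)^i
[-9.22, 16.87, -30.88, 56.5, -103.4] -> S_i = -9.22*(-1.83)^i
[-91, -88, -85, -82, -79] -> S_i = -91 + 3*i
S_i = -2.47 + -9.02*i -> [-2.47, -11.49, -20.51, -29.53, -38.55]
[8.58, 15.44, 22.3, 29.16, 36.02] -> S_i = 8.58 + 6.86*i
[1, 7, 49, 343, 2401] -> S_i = 1*7^i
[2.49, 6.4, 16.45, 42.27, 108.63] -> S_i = 2.49*2.57^i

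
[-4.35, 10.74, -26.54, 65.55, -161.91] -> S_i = -4.35*(-2.47)^i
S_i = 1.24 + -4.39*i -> [1.24, -3.15, -7.54, -11.93, -16.32]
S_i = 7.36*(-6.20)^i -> [7.36, -45.63, 282.92, -1754.09, 10875.38]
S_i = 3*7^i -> [3, 21, 147, 1029, 7203]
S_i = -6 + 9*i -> [-6, 3, 12, 21, 30]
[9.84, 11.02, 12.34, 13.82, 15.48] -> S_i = 9.84*1.12^i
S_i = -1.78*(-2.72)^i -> [-1.78, 4.84, -13.17, 35.82, -97.43]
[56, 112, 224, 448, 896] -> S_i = 56*2^i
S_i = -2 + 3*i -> [-2, 1, 4, 7, 10]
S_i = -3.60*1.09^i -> [-3.6, -3.92, -4.28, -4.66, -5.08]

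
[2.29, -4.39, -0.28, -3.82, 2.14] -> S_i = Random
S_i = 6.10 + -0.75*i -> [6.1, 5.35, 4.6, 3.85, 3.1]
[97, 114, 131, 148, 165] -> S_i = 97 + 17*i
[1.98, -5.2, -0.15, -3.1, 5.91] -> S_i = Random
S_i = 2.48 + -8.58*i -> [2.48, -6.1, -14.68, -23.26, -31.84]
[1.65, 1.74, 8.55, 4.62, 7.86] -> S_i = Random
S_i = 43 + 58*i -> [43, 101, 159, 217, 275]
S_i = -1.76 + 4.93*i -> [-1.76, 3.17, 8.1, 13.03, 17.96]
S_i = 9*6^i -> [9, 54, 324, 1944, 11664]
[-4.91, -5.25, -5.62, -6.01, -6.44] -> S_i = -4.91*1.07^i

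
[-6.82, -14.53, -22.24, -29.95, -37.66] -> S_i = -6.82 + -7.71*i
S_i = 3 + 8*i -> [3, 11, 19, 27, 35]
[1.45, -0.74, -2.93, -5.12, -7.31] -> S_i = 1.45 + -2.19*i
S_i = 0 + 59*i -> [0, 59, 118, 177, 236]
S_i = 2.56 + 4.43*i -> [2.56, 6.99, 11.42, 15.85, 20.28]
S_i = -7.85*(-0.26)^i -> [-7.85, 2.04, -0.53, 0.14, -0.04]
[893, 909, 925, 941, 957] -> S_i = 893 + 16*i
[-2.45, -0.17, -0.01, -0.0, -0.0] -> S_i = -2.45*0.07^i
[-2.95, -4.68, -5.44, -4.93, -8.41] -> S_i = Random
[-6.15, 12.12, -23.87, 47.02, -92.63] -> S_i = -6.15*(-1.97)^i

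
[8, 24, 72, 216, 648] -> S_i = 8*3^i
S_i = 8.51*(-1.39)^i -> [8.51, -11.83, 16.44, -22.85, 31.77]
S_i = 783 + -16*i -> [783, 767, 751, 735, 719]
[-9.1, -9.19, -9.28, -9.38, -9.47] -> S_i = -9.10*1.01^i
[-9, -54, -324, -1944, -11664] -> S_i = -9*6^i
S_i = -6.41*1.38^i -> [-6.41, -8.85, -12.21, -16.85, -23.25]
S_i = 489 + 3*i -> [489, 492, 495, 498, 501]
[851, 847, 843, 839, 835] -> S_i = 851 + -4*i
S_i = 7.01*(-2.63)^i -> [7.01, -18.44, 48.49, -127.52, 335.38]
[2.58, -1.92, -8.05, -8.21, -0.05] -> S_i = Random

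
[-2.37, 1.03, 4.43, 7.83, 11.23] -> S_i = -2.37 + 3.40*i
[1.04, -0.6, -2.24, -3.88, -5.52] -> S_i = 1.04 + -1.64*i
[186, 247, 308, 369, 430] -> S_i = 186 + 61*i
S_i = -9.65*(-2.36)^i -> [-9.65, 22.77, -53.75, 126.84, -299.35]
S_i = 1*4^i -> [1, 4, 16, 64, 256]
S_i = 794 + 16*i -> [794, 810, 826, 842, 858]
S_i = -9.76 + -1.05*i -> [-9.76, -10.81, -11.86, -12.91, -13.96]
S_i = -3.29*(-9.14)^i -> [-3.29, 30.07, -274.85, 2512.09, -22960.47]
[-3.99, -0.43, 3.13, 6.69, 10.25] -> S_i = -3.99 + 3.56*i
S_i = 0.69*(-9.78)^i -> [0.69, -6.75, 66.0, -645.45, 6312.55]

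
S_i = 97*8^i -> [97, 776, 6208, 49664, 397312]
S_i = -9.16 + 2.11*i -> [-9.16, -7.05, -4.94, -2.83, -0.72]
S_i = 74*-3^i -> [74, -222, 666, -1998, 5994]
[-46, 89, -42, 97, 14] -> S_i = Random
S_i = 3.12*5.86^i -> [3.12, 18.28, 107.14, 627.84, 3679.13]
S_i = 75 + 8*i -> [75, 83, 91, 99, 107]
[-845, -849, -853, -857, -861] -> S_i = -845 + -4*i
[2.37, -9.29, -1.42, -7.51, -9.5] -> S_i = Random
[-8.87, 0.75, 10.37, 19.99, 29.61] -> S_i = -8.87 + 9.62*i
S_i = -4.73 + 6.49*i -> [-4.73, 1.76, 8.25, 14.74, 21.23]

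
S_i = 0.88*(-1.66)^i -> [0.88, -1.46, 2.42, -4.03, 6.68]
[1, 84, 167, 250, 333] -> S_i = 1 + 83*i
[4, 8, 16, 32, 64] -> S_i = 4*2^i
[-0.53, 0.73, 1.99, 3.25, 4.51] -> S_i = -0.53 + 1.26*i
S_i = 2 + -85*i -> [2, -83, -168, -253, -338]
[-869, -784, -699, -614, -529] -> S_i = -869 + 85*i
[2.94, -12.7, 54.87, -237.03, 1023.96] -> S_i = 2.94*(-4.32)^i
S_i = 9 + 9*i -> [9, 18, 27, 36, 45]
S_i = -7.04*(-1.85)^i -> [-7.04, 13.02, -24.09, 44.57, -82.46]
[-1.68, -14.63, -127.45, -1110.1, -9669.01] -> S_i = -1.68*8.71^i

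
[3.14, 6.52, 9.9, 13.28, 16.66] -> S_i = 3.14 + 3.38*i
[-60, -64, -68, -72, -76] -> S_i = -60 + -4*i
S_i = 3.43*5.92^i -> [3.43, 20.31, 120.21, 711.64, 4212.9]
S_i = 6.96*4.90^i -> [6.96, 34.1, 167.11, 818.84, 4012.3]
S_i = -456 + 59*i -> [-456, -397, -338, -279, -220]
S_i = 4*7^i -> [4, 28, 196, 1372, 9604]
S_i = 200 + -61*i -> [200, 139, 78, 17, -44]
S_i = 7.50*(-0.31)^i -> [7.5, -2.33, 0.72, -0.22, 0.07]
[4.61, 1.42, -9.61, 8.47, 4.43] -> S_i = Random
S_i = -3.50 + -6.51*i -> [-3.5, -10.01, -16.52, -23.03, -29.54]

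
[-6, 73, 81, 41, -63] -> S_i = Random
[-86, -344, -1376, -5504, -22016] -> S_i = -86*4^i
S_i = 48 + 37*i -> [48, 85, 122, 159, 196]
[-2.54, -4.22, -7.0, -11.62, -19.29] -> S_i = -2.54*1.66^i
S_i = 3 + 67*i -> [3, 70, 137, 204, 271]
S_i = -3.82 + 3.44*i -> [-3.82, -0.38, 3.06, 6.5, 9.94]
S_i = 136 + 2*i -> [136, 138, 140, 142, 144]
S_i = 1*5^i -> [1, 5, 25, 125, 625]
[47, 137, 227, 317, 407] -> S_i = 47 + 90*i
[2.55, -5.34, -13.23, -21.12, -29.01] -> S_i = 2.55 + -7.89*i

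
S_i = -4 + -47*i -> [-4, -51, -98, -145, -192]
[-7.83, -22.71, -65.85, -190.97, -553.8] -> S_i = -7.83*2.90^i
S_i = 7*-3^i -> [7, -21, 63, -189, 567]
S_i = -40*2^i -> [-40, -80, -160, -320, -640]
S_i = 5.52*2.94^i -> [5.52, 16.23, 47.71, 140.28, 412.41]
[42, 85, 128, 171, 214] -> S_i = 42 + 43*i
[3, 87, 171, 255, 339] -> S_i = 3 + 84*i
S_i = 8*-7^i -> [8, -56, 392, -2744, 19208]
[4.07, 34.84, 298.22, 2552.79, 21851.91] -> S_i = 4.07*8.56^i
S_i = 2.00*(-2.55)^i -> [2.0, -5.1, 13.0, -33.16, 84.57]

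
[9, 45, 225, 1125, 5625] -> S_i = 9*5^i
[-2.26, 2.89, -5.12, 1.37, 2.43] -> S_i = Random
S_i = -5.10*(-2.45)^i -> [-5.1, 12.5, -30.61, 75.0, -183.75]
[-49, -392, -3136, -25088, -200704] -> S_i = -49*8^i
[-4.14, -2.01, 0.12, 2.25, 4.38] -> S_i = -4.14 + 2.13*i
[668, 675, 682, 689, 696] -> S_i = 668 + 7*i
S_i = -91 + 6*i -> [-91, -85, -79, -73, -67]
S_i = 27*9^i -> [27, 243, 2187, 19683, 177147]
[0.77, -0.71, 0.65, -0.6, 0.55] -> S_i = 0.77*(-0.92)^i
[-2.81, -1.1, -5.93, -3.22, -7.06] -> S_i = Random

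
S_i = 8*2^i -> [8, 16, 32, 64, 128]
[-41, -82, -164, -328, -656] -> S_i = -41*2^i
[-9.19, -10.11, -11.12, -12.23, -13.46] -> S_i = -9.19*1.10^i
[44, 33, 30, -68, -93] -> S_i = Random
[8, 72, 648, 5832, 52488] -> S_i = 8*9^i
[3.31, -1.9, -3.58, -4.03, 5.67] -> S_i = Random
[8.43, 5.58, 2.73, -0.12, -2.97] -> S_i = 8.43 + -2.85*i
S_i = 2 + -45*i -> [2, -43, -88, -133, -178]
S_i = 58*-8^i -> [58, -464, 3712, -29696, 237568]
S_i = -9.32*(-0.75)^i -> [-9.32, 6.99, -5.24, 3.93, -2.95]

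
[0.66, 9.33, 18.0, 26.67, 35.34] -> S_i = 0.66 + 8.67*i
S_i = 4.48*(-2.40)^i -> [4.48, -10.75, 25.8, -61.93, 148.64]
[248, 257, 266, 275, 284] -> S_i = 248 + 9*i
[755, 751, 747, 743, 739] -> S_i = 755 + -4*i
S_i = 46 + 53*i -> [46, 99, 152, 205, 258]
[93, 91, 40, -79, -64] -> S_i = Random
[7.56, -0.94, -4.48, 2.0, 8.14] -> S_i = Random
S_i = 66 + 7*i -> [66, 73, 80, 87, 94]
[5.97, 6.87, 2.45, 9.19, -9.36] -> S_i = Random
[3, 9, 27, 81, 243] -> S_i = 3*3^i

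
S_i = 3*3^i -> [3, 9, 27, 81, 243]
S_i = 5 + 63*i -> [5, 68, 131, 194, 257]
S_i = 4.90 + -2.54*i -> [4.9, 2.36, -0.18, -2.72, -5.26]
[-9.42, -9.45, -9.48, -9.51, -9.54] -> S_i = -9.42 + -0.03*i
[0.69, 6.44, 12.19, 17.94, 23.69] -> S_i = 0.69 + 5.75*i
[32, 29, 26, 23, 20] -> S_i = 32 + -3*i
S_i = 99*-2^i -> [99, -198, 396, -792, 1584]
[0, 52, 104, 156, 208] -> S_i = 0 + 52*i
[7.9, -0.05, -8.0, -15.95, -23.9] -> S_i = 7.90 + -7.95*i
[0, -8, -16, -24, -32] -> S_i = 0 + -8*i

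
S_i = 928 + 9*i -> [928, 937, 946, 955, 964]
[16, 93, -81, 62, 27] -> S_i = Random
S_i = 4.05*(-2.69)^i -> [4.05, -10.89, 29.31, -78.83, 212.06]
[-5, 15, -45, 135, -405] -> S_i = -5*-3^i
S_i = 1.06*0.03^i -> [1.06, 0.03, 0.0, 0.0, 0.0]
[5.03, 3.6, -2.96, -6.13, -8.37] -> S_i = Random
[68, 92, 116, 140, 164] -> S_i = 68 + 24*i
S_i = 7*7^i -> [7, 49, 343, 2401, 16807]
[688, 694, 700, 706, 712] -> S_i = 688 + 6*i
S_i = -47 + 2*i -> [-47, -45, -43, -41, -39]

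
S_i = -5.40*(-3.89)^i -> [-5.4, 21.01, -81.71, 317.86, -1236.49]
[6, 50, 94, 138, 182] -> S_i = 6 + 44*i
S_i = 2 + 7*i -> [2, 9, 16, 23, 30]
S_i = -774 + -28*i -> [-774, -802, -830, -858, -886]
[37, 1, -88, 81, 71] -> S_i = Random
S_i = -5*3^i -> [-5, -15, -45, -135, -405]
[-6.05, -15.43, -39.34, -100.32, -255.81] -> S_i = -6.05*2.55^i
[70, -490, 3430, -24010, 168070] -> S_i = 70*-7^i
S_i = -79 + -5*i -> [-79, -84, -89, -94, -99]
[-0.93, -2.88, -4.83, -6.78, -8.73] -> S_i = -0.93 + -1.95*i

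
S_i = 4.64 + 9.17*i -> [4.64, 13.81, 22.98, 32.15, 41.32]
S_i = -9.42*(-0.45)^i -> [-9.42, 4.24, -1.91, 0.86, -0.39]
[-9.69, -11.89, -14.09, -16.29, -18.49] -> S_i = -9.69 + -2.20*i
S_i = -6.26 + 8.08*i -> [-6.26, 1.82, 9.9, 17.98, 26.06]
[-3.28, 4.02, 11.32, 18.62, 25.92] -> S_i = -3.28 + 7.30*i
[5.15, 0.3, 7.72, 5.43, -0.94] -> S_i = Random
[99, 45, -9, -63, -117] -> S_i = 99 + -54*i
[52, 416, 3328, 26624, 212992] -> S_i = 52*8^i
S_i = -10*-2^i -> [-10, 20, -40, 80, -160]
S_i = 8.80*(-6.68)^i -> [8.8, -58.78, 392.68, -2623.08, 17522.2]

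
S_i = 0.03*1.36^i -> [0.03, 0.04, 0.06, 0.08, 0.1]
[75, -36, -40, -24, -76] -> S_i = Random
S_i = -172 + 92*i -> [-172, -80, 12, 104, 196]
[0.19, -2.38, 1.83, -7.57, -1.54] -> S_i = Random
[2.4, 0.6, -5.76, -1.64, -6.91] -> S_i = Random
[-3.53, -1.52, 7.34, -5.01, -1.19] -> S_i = Random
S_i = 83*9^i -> [83, 747, 6723, 60507, 544563]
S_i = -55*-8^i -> [-55, 440, -3520, 28160, -225280]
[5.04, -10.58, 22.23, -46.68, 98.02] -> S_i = 5.04*(-2.10)^i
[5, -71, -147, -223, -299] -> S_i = 5 + -76*i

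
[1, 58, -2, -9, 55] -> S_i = Random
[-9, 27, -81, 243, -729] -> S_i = -9*-3^i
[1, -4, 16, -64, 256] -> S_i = 1*-4^i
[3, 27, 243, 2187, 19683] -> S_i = 3*9^i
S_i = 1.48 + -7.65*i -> [1.48, -6.17, -13.82, -21.47, -29.12]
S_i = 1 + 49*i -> [1, 50, 99, 148, 197]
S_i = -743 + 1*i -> [-743, -742, -741, -740, -739]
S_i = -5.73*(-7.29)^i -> [-5.73, 41.77, -304.52, 2219.92, -16183.21]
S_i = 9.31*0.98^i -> [9.31, 9.12, 8.94, 8.76, 8.59]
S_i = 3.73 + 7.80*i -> [3.73, 11.53, 19.33, 27.13, 34.93]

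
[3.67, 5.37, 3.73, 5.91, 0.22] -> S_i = Random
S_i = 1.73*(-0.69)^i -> [1.73, -1.19, 0.82, -0.57, 0.39]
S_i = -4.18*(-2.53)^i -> [-4.18, 10.58, -26.76, 67.69, -171.26]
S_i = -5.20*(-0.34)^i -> [-5.2, 1.77, -0.6, 0.2, -0.07]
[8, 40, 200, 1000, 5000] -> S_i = 8*5^i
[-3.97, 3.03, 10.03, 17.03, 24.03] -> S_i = -3.97 + 7.00*i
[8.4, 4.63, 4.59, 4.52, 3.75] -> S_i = Random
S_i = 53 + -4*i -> [53, 49, 45, 41, 37]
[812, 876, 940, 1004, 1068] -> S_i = 812 + 64*i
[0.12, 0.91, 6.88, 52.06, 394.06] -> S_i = 0.12*7.57^i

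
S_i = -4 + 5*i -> [-4, 1, 6, 11, 16]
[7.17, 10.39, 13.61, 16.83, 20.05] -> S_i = 7.17 + 3.22*i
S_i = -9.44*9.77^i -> [-9.44, -92.23, -901.08, -8803.51, -86010.26]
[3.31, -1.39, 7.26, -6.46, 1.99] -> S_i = Random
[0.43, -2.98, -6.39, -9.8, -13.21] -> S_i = 0.43 + -3.41*i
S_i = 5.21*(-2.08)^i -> [5.21, -10.84, 22.54, -46.88, 97.52]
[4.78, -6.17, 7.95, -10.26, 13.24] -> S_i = 4.78*(-1.29)^i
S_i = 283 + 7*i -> [283, 290, 297, 304, 311]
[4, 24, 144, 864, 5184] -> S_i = 4*6^i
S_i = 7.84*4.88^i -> [7.84, 38.26, 186.7, 911.12, 4446.27]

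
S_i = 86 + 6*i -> [86, 92, 98, 104, 110]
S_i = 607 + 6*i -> [607, 613, 619, 625, 631]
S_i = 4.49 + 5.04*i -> [4.49, 9.53, 14.57, 19.61, 24.65]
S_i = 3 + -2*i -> [3, 1, -1, -3, -5]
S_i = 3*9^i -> [3, 27, 243, 2187, 19683]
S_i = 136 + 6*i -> [136, 142, 148, 154, 160]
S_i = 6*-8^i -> [6, -48, 384, -3072, 24576]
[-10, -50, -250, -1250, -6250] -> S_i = -10*5^i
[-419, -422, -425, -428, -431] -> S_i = -419 + -3*i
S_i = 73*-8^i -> [73, -584, 4672, -37376, 299008]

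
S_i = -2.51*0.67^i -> [-2.51, -1.68, -1.13, -0.75, -0.51]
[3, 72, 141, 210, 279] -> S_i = 3 + 69*i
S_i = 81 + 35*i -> [81, 116, 151, 186, 221]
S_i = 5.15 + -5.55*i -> [5.15, -0.4, -5.95, -11.5, -17.05]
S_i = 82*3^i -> [82, 246, 738, 2214, 6642]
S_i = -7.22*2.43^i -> [-7.22, -17.54, -42.63, -103.6, -251.75]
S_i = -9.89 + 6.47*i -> [-9.89, -3.42, 3.05, 9.52, 15.99]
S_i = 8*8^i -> [8, 64, 512, 4096, 32768]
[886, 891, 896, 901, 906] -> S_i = 886 + 5*i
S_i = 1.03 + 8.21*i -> [1.03, 9.24, 17.45, 25.66, 33.87]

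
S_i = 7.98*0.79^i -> [7.98, 6.3, 4.98, 3.93, 3.11]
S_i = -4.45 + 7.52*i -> [-4.45, 3.07, 10.59, 18.11, 25.63]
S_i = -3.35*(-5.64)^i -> [-3.35, 18.89, -106.56, 601.01, -3389.7]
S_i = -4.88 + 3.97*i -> [-4.88, -0.91, 3.06, 7.03, 11.0]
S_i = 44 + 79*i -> [44, 123, 202, 281, 360]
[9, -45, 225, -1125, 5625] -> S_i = 9*-5^i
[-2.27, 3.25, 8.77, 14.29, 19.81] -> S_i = -2.27 + 5.52*i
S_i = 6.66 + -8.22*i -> [6.66, -1.56, -9.78, -18.0, -26.22]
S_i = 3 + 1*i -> [3, 4, 5, 6, 7]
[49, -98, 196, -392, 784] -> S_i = 49*-2^i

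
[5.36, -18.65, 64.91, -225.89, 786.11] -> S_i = 5.36*(-3.48)^i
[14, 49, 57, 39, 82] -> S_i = Random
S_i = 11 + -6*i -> [11, 5, -1, -7, -13]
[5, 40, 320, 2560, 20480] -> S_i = 5*8^i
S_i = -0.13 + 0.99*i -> [-0.13, 0.86, 1.85, 2.84, 3.83]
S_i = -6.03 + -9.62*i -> [-6.03, -15.65, -25.27, -34.89, -44.51]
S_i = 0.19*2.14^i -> [0.19, 0.41, 0.87, 1.86, 3.98]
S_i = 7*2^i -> [7, 14, 28, 56, 112]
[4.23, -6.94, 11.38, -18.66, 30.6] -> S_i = 4.23*(-1.64)^i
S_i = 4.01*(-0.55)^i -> [4.01, -2.21, 1.21, -0.67, 0.37]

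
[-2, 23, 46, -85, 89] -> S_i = Random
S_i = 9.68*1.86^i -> [9.68, 18.0, 33.49, 62.29, 115.86]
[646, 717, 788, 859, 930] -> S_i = 646 + 71*i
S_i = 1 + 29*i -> [1, 30, 59, 88, 117]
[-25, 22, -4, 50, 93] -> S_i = Random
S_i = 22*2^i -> [22, 44, 88, 176, 352]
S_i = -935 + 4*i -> [-935, -931, -927, -923, -919]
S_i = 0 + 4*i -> [0, 4, 8, 12, 16]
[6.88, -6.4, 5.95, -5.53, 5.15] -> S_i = 6.88*(-0.93)^i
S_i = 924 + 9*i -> [924, 933, 942, 951, 960]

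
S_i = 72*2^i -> [72, 144, 288, 576, 1152]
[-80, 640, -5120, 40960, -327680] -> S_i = -80*-8^i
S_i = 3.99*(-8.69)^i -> [3.99, -34.67, 301.31, -2618.38, 22753.7]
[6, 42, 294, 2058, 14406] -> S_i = 6*7^i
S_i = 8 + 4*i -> [8, 12, 16, 20, 24]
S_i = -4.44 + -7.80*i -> [-4.44, -12.24, -20.04, -27.84, -35.64]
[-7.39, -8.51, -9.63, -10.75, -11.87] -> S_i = -7.39 + -1.12*i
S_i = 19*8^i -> [19, 152, 1216, 9728, 77824]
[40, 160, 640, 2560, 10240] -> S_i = 40*4^i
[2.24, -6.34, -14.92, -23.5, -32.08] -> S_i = 2.24 + -8.58*i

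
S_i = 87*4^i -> [87, 348, 1392, 5568, 22272]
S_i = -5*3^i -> [-5, -15, -45, -135, -405]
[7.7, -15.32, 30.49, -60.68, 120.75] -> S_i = 7.70*(-1.99)^i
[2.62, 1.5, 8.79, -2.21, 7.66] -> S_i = Random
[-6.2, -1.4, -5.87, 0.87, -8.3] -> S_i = Random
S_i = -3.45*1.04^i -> [-3.45, -3.59, -3.73, -3.88, -4.04]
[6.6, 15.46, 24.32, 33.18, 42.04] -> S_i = 6.60 + 8.86*i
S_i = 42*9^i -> [42, 378, 3402, 30618, 275562]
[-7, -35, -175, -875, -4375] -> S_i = -7*5^i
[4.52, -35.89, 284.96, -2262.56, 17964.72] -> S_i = 4.52*(-7.94)^i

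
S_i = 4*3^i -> [4, 12, 36, 108, 324]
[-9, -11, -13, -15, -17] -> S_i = -9 + -2*i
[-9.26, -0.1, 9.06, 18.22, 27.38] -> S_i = -9.26 + 9.16*i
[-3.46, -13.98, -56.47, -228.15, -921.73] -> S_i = -3.46*4.04^i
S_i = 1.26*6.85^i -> [1.26, 8.63, 59.12, 404.99, 2774.17]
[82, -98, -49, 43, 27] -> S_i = Random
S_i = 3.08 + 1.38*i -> [3.08, 4.46, 5.84, 7.22, 8.6]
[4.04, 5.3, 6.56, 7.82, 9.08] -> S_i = 4.04 + 1.26*i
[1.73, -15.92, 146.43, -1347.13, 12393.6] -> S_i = 1.73*(-9.20)^i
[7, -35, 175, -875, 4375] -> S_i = 7*-5^i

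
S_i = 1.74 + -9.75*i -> [1.74, -8.01, -17.76, -27.51, -37.26]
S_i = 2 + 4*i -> [2, 6, 10, 14, 18]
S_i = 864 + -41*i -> [864, 823, 782, 741, 700]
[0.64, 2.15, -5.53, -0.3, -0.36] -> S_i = Random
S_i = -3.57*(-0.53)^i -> [-3.57, 1.89, -1.0, 0.53, -0.28]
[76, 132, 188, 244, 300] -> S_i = 76 + 56*i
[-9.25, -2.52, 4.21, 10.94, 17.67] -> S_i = -9.25 + 6.73*i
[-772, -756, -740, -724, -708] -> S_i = -772 + 16*i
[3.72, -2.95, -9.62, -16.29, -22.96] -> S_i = 3.72 + -6.67*i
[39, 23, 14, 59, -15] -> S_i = Random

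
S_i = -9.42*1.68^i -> [-9.42, -15.83, -26.59, -44.67, -75.04]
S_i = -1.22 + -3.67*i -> [-1.22, -4.89, -8.56, -12.23, -15.9]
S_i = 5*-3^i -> [5, -15, 45, -135, 405]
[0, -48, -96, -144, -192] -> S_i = 0 + -48*i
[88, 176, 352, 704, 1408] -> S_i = 88*2^i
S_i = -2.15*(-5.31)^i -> [-2.15, 11.42, -60.62, 321.9, -1709.29]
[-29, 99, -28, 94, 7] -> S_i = Random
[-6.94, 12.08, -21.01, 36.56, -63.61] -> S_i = -6.94*(-1.74)^i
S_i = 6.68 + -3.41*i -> [6.68, 3.27, -0.14, -3.55, -6.96]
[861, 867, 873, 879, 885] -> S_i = 861 + 6*i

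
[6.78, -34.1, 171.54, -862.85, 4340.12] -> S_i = 6.78*(-5.03)^i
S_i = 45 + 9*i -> [45, 54, 63, 72, 81]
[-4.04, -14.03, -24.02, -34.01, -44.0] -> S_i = -4.04 + -9.99*i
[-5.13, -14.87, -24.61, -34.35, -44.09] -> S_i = -5.13 + -9.74*i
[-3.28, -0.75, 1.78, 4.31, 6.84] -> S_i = -3.28 + 2.53*i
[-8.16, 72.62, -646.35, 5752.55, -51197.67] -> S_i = -8.16*(-8.90)^i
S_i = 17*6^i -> [17, 102, 612, 3672, 22032]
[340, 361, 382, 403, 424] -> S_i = 340 + 21*i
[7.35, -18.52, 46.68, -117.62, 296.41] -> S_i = 7.35*(-2.52)^i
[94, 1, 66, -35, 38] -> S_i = Random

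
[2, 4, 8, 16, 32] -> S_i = 2*2^i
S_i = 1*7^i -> [1, 7, 49, 343, 2401]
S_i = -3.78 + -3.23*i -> [-3.78, -7.01, -10.24, -13.47, -16.7]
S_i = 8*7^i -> [8, 56, 392, 2744, 19208]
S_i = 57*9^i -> [57, 513, 4617, 41553, 373977]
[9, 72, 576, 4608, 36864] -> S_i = 9*8^i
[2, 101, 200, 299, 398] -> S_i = 2 + 99*i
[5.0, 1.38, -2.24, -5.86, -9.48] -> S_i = 5.00 + -3.62*i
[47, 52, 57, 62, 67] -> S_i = 47 + 5*i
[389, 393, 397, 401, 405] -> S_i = 389 + 4*i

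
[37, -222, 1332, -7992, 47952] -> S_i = 37*-6^i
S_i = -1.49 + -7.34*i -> [-1.49, -8.83, -16.17, -23.51, -30.85]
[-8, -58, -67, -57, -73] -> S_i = Random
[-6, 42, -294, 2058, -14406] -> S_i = -6*-7^i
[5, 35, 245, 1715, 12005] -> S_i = 5*7^i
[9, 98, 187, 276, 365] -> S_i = 9 + 89*i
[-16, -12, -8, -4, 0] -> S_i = -16 + 4*i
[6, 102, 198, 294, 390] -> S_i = 6 + 96*i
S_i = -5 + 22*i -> [-5, 17, 39, 61, 83]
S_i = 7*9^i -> [7, 63, 567, 5103, 45927]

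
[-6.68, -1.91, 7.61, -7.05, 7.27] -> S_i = Random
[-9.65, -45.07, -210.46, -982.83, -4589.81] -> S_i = -9.65*4.67^i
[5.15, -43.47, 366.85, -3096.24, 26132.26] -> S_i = 5.15*(-8.44)^i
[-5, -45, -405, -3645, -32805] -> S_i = -5*9^i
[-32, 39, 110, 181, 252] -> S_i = -32 + 71*i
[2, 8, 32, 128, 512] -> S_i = 2*4^i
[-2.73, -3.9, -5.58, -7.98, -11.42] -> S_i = -2.73*1.43^i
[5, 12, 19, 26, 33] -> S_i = 5 + 7*i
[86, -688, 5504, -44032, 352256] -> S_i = 86*-8^i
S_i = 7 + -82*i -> [7, -75, -157, -239, -321]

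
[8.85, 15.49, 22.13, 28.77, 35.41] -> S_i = 8.85 + 6.64*i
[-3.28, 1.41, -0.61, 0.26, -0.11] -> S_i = -3.28*(-0.43)^i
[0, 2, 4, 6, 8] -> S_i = 0 + 2*i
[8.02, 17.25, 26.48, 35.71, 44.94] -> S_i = 8.02 + 9.23*i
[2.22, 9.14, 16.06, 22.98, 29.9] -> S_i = 2.22 + 6.92*i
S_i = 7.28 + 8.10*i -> [7.28, 15.38, 23.48, 31.58, 39.68]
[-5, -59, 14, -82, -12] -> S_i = Random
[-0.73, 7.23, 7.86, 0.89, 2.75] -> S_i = Random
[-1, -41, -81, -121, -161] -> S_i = -1 + -40*i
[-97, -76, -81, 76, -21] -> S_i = Random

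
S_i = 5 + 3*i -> [5, 8, 11, 14, 17]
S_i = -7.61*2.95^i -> [-7.61, -22.45, -66.23, -195.37, -576.33]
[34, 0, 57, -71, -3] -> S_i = Random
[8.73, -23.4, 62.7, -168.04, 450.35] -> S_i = 8.73*(-2.68)^i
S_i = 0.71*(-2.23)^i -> [0.71, -1.58, 3.53, -7.87, 17.56]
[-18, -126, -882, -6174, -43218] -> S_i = -18*7^i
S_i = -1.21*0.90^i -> [-1.21, -1.09, -0.98, -0.88, -0.79]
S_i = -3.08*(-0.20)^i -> [-3.08, 0.62, -0.12, 0.02, -0.0]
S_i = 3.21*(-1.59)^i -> [3.21, -5.1, 8.12, -12.9, 20.52]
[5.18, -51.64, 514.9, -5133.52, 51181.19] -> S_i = 5.18*(-9.97)^i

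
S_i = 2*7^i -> [2, 14, 98, 686, 4802]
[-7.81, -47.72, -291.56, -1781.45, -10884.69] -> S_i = -7.81*6.11^i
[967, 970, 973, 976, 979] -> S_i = 967 + 3*i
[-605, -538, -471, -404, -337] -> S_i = -605 + 67*i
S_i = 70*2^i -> [70, 140, 280, 560, 1120]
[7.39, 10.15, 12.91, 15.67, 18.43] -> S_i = 7.39 + 2.76*i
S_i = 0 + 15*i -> [0, 15, 30, 45, 60]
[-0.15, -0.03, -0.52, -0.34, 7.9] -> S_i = Random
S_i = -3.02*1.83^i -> [-3.02, -5.53, -10.11, -18.51, -33.87]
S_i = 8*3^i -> [8, 24, 72, 216, 648]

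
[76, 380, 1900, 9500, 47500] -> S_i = 76*5^i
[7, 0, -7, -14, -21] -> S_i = 7 + -7*i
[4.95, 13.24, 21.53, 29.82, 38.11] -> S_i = 4.95 + 8.29*i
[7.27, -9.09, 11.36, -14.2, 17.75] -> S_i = 7.27*(-1.25)^i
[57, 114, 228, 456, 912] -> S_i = 57*2^i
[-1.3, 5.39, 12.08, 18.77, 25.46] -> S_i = -1.30 + 6.69*i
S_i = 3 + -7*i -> [3, -4, -11, -18, -25]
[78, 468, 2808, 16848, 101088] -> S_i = 78*6^i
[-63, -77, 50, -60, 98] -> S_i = Random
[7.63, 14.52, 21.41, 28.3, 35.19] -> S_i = 7.63 + 6.89*i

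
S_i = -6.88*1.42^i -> [-6.88, -9.77, -13.87, -19.7, -27.97]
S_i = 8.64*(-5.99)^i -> [8.64, -51.75, 310.0, -1856.92, 11122.98]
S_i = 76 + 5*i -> [76, 81, 86, 91, 96]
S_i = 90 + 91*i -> [90, 181, 272, 363, 454]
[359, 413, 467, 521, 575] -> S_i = 359 + 54*i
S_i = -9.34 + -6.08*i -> [-9.34, -15.42, -21.5, -27.58, -33.66]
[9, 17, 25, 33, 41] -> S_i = 9 + 8*i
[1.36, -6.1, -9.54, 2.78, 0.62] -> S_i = Random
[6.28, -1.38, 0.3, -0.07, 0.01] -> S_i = 6.28*(-0.22)^i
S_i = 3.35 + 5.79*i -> [3.35, 9.14, 14.93, 20.72, 26.51]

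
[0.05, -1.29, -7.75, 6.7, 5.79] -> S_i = Random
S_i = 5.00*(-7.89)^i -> [5.0, -39.45, 311.26, -2455.85, 19376.62]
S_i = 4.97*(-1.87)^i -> [4.97, -9.29, 17.38, -32.5, 60.77]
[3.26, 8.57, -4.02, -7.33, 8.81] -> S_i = Random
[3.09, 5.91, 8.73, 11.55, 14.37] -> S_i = 3.09 + 2.82*i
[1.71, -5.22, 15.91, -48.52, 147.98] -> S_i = 1.71*(-3.05)^i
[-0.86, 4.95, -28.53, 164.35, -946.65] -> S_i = -0.86*(-5.76)^i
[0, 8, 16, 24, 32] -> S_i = 0 + 8*i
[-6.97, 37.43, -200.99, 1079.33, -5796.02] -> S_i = -6.97*(-5.37)^i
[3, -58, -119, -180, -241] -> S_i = 3 + -61*i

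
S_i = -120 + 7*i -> [-120, -113, -106, -99, -92]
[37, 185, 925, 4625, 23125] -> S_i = 37*5^i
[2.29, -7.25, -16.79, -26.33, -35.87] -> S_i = 2.29 + -9.54*i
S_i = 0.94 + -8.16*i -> [0.94, -7.22, -15.38, -23.54, -31.7]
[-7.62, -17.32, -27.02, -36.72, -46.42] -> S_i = -7.62 + -9.70*i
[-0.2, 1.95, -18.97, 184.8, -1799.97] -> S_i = -0.20*(-9.74)^i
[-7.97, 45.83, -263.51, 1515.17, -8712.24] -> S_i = -7.97*(-5.75)^i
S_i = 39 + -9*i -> [39, 30, 21, 12, 3]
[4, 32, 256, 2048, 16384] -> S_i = 4*8^i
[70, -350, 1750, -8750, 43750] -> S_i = 70*-5^i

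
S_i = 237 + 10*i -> [237, 247, 257, 267, 277]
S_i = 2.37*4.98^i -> [2.37, 11.8, 58.78, 292.71, 1457.69]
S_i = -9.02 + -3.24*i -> [-9.02, -12.26, -15.5, -18.74, -21.98]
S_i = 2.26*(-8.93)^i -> [2.26, -20.18, 180.22, -1609.4, 14371.9]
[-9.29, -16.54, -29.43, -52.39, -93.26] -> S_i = -9.29*1.78^i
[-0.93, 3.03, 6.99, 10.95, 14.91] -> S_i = -0.93 + 3.96*i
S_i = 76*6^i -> [76, 456, 2736, 16416, 98496]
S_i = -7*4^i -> [-7, -28, -112, -448, -1792]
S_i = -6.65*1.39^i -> [-6.65, -9.24, -12.85, -17.86, -24.82]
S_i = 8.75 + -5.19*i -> [8.75, 3.56, -1.63, -6.82, -12.01]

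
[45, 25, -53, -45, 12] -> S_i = Random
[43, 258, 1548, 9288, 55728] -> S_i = 43*6^i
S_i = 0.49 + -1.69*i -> [0.49, -1.2, -2.89, -4.58, -6.27]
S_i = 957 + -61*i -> [957, 896, 835, 774, 713]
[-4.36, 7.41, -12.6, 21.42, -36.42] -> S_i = -4.36*(-1.70)^i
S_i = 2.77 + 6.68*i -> [2.77, 9.45, 16.13, 22.81, 29.49]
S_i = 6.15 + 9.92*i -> [6.15, 16.07, 25.99, 35.91, 45.83]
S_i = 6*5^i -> [6, 30, 150, 750, 3750]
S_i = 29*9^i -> [29, 261, 2349, 21141, 190269]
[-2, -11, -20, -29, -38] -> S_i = -2 + -9*i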